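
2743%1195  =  353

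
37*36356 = 1345172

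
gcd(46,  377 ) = 1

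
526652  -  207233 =319419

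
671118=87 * 7714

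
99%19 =4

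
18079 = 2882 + 15197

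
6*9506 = 57036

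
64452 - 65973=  - 1521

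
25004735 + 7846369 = 32851104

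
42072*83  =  3491976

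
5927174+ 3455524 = 9382698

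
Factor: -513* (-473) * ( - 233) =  - 56537217 =- 3^3 * 11^1*19^1 * 43^1* 233^1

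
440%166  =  108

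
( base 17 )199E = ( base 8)17001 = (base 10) 7681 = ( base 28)9m9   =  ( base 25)c76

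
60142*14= 841988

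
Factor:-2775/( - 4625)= 3/5 = 3^1 *5^(-1 )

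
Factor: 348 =2^2*3^1*29^1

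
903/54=301/18  =  16.72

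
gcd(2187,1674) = 27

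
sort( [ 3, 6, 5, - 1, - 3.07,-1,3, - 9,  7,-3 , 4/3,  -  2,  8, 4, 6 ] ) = [ - 9,-3.07, - 3, - 2, - 1, - 1,4/3,3, 3, 4,5, 6, 6,7, 8]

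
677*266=180082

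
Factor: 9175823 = 9175823^1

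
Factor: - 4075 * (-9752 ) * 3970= 2^4 * 5^3* 23^1 * 53^1*163^1*397^1 = 157765418000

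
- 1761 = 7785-9546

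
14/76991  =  14/76991 = 0.00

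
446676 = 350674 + 96002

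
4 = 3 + 1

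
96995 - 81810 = 15185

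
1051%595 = 456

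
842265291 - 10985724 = 831279567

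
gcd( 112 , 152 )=8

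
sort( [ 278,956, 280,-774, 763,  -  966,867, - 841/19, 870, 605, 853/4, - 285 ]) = [  -  966,  -  774,  -  285,-841/19,853/4 , 278, 280, 605, 763 , 867, 870,956 ] 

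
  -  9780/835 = - 12 + 48/167= -11.71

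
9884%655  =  59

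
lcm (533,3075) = 39975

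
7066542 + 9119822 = 16186364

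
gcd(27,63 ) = 9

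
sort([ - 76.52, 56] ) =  [ - 76.52,  56] 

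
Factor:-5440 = - 2^6 *5^1 * 17^1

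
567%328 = 239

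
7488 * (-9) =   -  67392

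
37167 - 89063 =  - 51896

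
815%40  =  15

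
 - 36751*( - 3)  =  110253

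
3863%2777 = 1086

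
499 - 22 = 477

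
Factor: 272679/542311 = 24789/49301 = 3^1*7^(-1)* 7043^(  -  1)*8263^1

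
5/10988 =5/10988  =  0.00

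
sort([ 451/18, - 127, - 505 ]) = [ - 505, - 127,451/18 ] 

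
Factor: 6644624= 2^4*7^1 * 41^1* 1447^1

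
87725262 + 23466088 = 111191350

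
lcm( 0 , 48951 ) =0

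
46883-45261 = 1622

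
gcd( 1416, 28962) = 6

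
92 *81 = 7452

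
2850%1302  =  246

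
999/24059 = 999/24059  =  0.04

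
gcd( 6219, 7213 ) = 1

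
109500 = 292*375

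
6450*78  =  503100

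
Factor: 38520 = 2^3*3^2*5^1*107^1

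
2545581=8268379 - 5722798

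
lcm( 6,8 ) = 24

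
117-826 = -709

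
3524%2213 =1311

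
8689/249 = 34 + 223/249=   34.90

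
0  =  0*42025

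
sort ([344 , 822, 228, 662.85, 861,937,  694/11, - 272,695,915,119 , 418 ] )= [ - 272, 694/11,119, 228, 344, 418,662.85,695,822, 861,915, 937]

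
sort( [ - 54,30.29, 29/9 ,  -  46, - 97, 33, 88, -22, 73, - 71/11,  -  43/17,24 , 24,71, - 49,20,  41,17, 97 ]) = [ - 97 , - 54, - 49, - 46,  -  22, - 71/11, - 43/17 , 29/9,17, 20, 24, 24, 30.29,33, 41, 71, 73, 88, 97]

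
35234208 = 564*62472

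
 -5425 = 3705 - 9130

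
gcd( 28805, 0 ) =28805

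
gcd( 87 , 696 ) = 87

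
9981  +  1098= 11079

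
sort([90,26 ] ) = [ 26 , 90 ]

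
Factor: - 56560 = - 2^4*5^1*7^1*101^1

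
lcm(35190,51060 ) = 2604060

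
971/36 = 971/36  =  26.97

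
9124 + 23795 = 32919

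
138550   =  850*163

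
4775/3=1591 + 2/3 = 1591.67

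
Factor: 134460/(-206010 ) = -498/763= - 2^1 * 3^1  *  7^( - 1)*83^1*109^ ( - 1)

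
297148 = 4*74287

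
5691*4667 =26559897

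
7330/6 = 1221+2/3 = 1221.67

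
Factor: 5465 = 5^1*1093^1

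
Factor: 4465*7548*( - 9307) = - 2^2 * 3^1*5^1 * 17^1*19^1*37^1 * 41^1*47^1*227^1 = - 313662838740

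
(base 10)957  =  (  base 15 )43c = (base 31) ur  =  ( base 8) 1675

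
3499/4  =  3499/4= 874.75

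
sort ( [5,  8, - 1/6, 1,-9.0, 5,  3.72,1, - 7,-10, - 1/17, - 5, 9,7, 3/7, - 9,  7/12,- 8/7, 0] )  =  [-10, -9.0,-9,-7,-5, - 8/7,  -  1/6, - 1/17 , 0,3/7, 7/12, 1, 1,3.72, 5, 5,7, 8,9] 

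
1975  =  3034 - 1059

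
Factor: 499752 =2^3*3^2*11^1*631^1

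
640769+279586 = 920355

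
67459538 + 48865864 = 116325402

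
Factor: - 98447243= - 887^1*110989^1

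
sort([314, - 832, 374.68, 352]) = [ - 832, 314,352, 374.68 ]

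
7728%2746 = 2236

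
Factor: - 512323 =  - 7^1 * 73189^1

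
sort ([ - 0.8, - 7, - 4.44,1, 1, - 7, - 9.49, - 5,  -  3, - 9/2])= [ - 9.49,-7, - 7, - 5,-9/2, - 4.44, - 3, - 0.8,1,1 ] 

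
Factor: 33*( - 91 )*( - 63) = 3^3*7^2*11^1*13^1 = 189189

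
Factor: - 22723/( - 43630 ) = 2^( - 1)  *  5^(-1) * 31^1*733^1* 4363^( - 1) 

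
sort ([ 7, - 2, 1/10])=[-2,1/10, 7 ] 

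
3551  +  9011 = 12562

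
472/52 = 118/13 = 9.08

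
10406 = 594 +9812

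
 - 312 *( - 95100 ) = 29671200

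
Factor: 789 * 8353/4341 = 2196839/1447 = 263^1*1447^( - 1)*8353^1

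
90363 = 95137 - 4774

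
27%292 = 27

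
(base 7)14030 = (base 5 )110134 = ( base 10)3794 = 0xed2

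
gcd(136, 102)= 34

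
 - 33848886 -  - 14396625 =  - 19452261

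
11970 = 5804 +6166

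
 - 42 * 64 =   -  2688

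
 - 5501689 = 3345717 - 8847406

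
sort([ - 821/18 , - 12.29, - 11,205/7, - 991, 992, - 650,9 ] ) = [ - 991, - 650, - 821/18, - 12.29, - 11,9,205/7, 992] 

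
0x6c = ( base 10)108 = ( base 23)4G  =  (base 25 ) 48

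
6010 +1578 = 7588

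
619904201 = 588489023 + 31415178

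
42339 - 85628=  -  43289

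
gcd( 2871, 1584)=99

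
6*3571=21426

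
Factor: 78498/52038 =89/59 = 59^(-1)*89^1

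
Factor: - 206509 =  - 29^1*7121^1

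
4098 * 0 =0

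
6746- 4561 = 2185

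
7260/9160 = 363/458 = 0.79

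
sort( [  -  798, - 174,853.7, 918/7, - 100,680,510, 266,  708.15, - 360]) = [ - 798, - 360,- 174, - 100 , 918/7,266,510, 680, 708.15,  853.7] 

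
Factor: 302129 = 41^1*7369^1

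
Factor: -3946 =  - 2^1*1973^1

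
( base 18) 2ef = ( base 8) 1623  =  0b1110010011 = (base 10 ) 915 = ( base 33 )RO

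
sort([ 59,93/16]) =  [93/16, 59] 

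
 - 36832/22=  -  1675+9/11  =  -1674.18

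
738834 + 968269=1707103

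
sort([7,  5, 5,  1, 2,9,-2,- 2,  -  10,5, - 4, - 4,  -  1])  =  [ - 10,-4, - 4,-2,  -  2, - 1, 1, 2,5,5,5,  7,9]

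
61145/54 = 61145/54 = 1132.31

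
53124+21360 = 74484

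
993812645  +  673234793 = 1667047438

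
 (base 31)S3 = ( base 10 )871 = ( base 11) 722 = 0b1101100111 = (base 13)520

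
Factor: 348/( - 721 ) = - 2^2*3^1*7^( - 1)*29^1*103^( - 1 )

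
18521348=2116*8753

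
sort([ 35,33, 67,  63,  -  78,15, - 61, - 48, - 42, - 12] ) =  [-78, - 61, - 48,-42,- 12, 15, 33,35, 63,  67]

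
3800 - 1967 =1833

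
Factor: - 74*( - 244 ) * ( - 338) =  - 2^4 *13^2*37^1 * 61^1 = - 6102928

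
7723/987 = 7 +814/987 = 7.82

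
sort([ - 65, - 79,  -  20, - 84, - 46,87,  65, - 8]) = [ - 84, - 79 ,  -  65, - 46 , - 20, - 8, 65,87] 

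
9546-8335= 1211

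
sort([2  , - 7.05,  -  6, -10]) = [ - 10, - 7.05,-6, 2 ] 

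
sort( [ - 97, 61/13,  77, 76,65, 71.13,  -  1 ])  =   [ - 97, - 1, 61/13,65 , 71.13,  76 , 77]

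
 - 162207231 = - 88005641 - 74201590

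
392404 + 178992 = 571396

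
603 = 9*67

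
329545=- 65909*( -5 ) 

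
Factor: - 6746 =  - 2^1 * 3373^1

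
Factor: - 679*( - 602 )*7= 2^1*7^3*43^1 * 97^1  =  2861306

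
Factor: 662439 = 3^1*17^1*31^1*419^1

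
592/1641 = 592/1641 = 0.36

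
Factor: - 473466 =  - 2^1*3^1 * 7^1*11273^1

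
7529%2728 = 2073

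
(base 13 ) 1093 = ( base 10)2317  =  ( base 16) 90d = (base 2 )100100001101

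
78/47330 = 39/23665 = 0.00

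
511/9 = 56 + 7/9 = 56.78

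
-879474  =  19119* ( -46)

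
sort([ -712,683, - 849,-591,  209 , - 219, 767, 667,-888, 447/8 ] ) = [ - 888, - 849, - 712, - 591, - 219, 447/8 , 209, 667, 683,767]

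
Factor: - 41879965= - 5^1*607^1 * 13799^1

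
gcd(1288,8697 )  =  1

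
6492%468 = 408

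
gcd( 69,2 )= 1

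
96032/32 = 3001 = 3001.00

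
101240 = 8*12655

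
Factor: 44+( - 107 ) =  - 63 = - 3^2*7^1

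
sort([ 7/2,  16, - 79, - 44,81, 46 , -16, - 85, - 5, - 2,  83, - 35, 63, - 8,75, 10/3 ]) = [ - 85, - 79 ,-44, - 35, - 16 , - 8, - 5, - 2,10/3,7/2, 16,46,63, 75, 81, 83]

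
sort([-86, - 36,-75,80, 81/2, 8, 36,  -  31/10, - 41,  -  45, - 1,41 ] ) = [-86,-75,  -  45, - 41,-36, - 31/10, - 1,8,36, 81/2,41, 80 ]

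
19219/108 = 19219/108  =  177.95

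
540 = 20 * 27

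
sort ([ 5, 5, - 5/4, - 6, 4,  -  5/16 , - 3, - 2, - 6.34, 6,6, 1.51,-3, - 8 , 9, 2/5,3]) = [ - 8, - 6.34,  -  6, - 3, - 3 , - 2, - 5/4,-5/16, 2/5, 1.51, 3, 4, 5, 5 , 6, 6,9 ] 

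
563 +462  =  1025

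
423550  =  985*430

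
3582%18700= 3582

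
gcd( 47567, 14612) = 13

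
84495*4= 337980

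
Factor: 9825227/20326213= 97^1*199^1*509^1*20326213^( - 1)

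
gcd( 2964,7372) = 76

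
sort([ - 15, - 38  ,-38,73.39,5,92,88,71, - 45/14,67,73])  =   [ - 38 ,-38, - 15, - 45/14, 5,67,71,73,73.39, 88,92 ] 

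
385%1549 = 385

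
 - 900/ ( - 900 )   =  1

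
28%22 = 6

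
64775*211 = 13667525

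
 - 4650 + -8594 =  - 13244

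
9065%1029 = 833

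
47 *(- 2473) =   -  116231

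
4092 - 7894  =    -  3802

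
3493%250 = 243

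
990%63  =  45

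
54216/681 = 18072/227 =79.61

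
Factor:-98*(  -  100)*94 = 921200 = 2^4*5^2*7^2*47^1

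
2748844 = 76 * 36169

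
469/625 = 469/625 = 0.75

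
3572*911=3254092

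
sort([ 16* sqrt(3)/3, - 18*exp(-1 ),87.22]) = [- 18*exp (- 1) , 16*sqrt ( 3)/3, 87.22]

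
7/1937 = 7/1937 = 0.00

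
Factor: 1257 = 3^1 * 419^1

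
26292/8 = 6573/2 = 3286.50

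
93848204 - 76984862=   16863342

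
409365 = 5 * 81873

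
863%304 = 255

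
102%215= 102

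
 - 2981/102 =  -  2981/102 = - 29.23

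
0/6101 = 0 = 0.00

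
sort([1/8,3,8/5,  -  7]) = [ -7, 1/8,8/5,3] 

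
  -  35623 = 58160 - 93783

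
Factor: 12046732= 2^2*467^1*6449^1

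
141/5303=141/5303=0.03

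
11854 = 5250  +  6604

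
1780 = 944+836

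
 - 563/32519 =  - 563/32519=-  0.02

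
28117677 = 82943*339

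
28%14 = 0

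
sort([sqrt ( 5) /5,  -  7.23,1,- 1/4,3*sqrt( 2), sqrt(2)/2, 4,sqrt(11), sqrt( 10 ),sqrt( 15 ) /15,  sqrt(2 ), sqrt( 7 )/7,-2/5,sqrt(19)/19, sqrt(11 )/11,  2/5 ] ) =[ - 7.23,- 2/5, - 1/4,  sqrt(19)/19,sqrt (15 ) /15,  sqrt(11 ) /11,sqrt( 7) /7, 2/5,sqrt( 5)/5, sqrt( 2) /2, 1,  sqrt( 2),sqrt(10 ) , sqrt(11 ), 4, 3*sqrt( 2 )]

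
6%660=6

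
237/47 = 5 + 2/47 = 5.04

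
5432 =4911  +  521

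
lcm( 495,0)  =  0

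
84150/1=84150 = 84150.00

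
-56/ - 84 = 2/3 = 0.67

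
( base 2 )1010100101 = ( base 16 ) 2a5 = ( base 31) lq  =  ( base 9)832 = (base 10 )677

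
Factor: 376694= 2^1 * 19^1*23^1*431^1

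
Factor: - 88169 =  - 88169^1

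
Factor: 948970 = 2^1  *  5^1*11^1* 8627^1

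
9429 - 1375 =8054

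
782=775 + 7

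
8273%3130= 2013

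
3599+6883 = 10482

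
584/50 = 11 +17/25 = 11.68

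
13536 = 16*846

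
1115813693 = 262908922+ 852904771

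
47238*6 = 283428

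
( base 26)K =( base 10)20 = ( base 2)10100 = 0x14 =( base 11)19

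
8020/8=2005/2 = 1002.50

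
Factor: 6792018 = 2^1*3^1* 1132003^1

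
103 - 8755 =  -8652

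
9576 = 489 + 9087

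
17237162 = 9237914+7999248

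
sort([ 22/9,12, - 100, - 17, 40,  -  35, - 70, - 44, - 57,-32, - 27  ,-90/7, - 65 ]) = [ - 100,-70,-65,-57, - 44,-35, - 32,- 27, - 17, - 90/7, 22/9, 12, 40 ]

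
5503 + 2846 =8349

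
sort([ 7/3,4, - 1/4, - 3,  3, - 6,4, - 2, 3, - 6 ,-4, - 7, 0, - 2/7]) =[- 7, - 6, - 6, - 4, - 3 ,-2, - 2/7, - 1/4,0,7/3,3,3, 4,4 ]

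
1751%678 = 395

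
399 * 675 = 269325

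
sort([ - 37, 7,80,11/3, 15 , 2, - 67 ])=[ - 67, - 37, 2, 11/3, 7,15, 80]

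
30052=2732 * 11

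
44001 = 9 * 4889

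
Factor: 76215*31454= 2397266610 = 2^1*3^1 *5^1 * 5081^1*15727^1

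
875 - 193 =682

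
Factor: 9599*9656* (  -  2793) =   -  2^3*3^1*7^2*17^1*19^1* 29^1*71^1*331^1 =-258877427592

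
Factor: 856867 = 11^1*61^1*1277^1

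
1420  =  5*284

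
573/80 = 573/80 = 7.16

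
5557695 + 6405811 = 11963506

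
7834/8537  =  7834/8537 = 0.92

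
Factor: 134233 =11^1*12203^1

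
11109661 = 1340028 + 9769633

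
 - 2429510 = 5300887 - 7730397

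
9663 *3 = 28989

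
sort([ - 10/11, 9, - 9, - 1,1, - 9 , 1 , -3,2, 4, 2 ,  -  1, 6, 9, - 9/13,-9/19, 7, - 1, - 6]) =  [ - 9, - 9,  -  6, - 3, - 1, - 1, - 1, - 10/11, - 9/13, - 9/19,  1, 1, 2,2, 4,  6 , 7, 9 , 9] 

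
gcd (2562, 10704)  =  6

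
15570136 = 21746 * 716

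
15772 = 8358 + 7414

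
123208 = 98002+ 25206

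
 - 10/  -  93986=5/46993 = 0.00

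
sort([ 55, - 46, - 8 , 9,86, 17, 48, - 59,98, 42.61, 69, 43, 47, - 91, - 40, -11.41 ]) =[ - 91, - 59, - 46, - 40, - 11.41, - 8, 9, 17, 42.61, 43,47,  48, 55, 69, 86,98]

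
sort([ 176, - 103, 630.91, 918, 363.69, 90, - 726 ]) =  [ - 726, - 103,90,176, 363.69, 630.91,918] 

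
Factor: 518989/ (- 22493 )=- 83^(-1)*271^ (-1 )*518989^1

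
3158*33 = 104214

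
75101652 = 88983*844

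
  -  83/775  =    -  83/775 = - 0.11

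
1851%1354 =497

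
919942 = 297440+622502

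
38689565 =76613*505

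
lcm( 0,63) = 0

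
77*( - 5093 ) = - 392161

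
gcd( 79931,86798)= 1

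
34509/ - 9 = -3835 + 2/3 = -  3834.33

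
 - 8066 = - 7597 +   -  469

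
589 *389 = 229121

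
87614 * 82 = 7184348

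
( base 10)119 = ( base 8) 167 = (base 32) 3N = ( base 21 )5e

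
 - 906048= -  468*1936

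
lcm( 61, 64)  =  3904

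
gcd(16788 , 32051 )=1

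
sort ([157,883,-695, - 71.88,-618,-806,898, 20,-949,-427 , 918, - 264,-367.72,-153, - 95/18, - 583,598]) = [ - 949, - 806,-695, - 618, - 583,  -  427, - 367.72, - 264,-153,  -  71.88, -95/18 , 20,157,598, 883,898,918]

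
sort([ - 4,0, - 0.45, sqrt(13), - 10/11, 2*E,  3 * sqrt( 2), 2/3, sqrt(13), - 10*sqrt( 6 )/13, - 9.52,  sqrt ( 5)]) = [ - 9.52,  -  4,-10*sqrt( 6 ) /13, - 10/11, -0.45 , 0,2/3, sqrt( 5 ),sqrt( 13), sqrt(13),3*sqrt( 2),2  *E]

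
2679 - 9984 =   -  7305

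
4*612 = 2448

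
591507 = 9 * 65723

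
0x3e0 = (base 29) 156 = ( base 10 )992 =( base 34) t6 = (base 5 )12432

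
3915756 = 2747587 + 1168169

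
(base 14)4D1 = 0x3C7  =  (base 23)1J1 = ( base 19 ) 2ch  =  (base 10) 967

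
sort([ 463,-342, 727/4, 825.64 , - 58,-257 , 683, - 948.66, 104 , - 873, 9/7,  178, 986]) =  [-948.66,-873, - 342, - 257,-58, 9/7, 104, 178, 727/4, 463,683, 825.64,  986]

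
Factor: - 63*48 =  - 3024 = -  2^4 * 3^3*7^1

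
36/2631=12/877=0.01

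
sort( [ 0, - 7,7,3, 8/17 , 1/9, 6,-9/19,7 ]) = [ - 7, - 9/19,  0,1/9,8/17,  3,6,  7,  7]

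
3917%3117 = 800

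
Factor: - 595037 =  - 595037^1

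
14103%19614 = 14103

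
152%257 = 152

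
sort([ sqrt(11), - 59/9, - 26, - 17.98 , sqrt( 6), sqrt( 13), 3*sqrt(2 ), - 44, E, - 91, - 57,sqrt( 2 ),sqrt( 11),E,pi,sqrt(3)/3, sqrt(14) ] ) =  [-91, - 57, - 44, - 26, - 17.98,- 59/9,sqrt(3 )/3, sqrt(2 ), sqrt( 6),  E,E, pi , sqrt( 11 ),sqrt( 11 ),sqrt ( 13 ), sqrt(14),3*sqrt( 2)]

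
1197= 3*399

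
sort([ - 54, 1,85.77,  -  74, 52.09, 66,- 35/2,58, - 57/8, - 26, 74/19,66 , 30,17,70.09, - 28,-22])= [- 74, - 54, -28,  -  26, - 22, - 35/2, - 57/8, 1,74/19,17,30,52.09,58,66,  66,70.09,85.77]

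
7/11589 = 7/11589 = 0.00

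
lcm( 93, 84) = 2604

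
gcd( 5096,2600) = 104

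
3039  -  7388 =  - 4349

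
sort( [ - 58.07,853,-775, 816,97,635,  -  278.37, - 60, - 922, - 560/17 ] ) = [-922,-775, - 278.37,-60, - 58.07, - 560/17,97,635,  816, 853]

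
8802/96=91 + 11/16=91.69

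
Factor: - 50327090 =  - 2^1*5^1 *11^1 *41^1*11159^1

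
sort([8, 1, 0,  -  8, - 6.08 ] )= [ - 8,- 6.08,0, 1,8] 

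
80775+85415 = 166190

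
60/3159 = 20/1053=0.02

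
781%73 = 51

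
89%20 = 9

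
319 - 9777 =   -  9458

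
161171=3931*41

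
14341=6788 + 7553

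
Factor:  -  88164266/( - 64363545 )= 2^1*3^(-3)*5^(- 1 )*19^(-1)* 23^( - 1)*37^1 * 1091^( - 1 ) * 1191409^1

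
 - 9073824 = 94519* (-96) 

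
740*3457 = 2558180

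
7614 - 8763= -1149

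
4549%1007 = 521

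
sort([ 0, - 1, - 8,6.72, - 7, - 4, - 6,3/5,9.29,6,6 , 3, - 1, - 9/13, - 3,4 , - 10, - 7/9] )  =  [ - 10, - 8,-7, - 6,-4, - 3, - 1, - 1 ,-7/9, - 9/13, 0,3/5,3,4,6, 6,6.72, 9.29]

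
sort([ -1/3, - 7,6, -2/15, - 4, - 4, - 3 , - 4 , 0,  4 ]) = [ - 7, - 4,-4, - 4, - 3, - 1/3, - 2/15, 0, 4  ,  6]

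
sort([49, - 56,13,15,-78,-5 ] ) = [ -78,-56, - 5 , 13, 15, 49]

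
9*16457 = 148113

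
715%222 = 49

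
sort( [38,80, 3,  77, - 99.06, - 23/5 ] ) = [ - 99.06,- 23/5,3, 38,77,80 ]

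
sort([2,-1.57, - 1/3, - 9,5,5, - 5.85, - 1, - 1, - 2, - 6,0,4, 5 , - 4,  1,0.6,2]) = [ - 9, - 6, - 5.85,-4, - 2, - 1.57, - 1, - 1 , - 1/3,  0, 0.6,1, 2, 2,4 , 5, 5,5 ] 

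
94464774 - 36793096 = 57671678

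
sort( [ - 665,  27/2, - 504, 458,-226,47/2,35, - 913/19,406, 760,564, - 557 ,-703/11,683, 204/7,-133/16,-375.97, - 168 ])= [ - 665,  -  557 ,- 504, - 375.97,  -  226, - 168, - 703/11, - 913/19,-133/16,27/2,47/2, 204/7  ,  35,406 , 458 , 564,683, 760]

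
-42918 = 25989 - 68907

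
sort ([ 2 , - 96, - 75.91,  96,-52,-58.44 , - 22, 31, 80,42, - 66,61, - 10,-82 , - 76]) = [  -  96,-82,-76, - 75.91, - 66,-58.44, - 52, - 22, - 10,2, 31,42 , 61, 80,96 ] 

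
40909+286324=327233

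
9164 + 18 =9182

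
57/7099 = 57/7099 =0.01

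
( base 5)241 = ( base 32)27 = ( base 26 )2J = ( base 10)71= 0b1000111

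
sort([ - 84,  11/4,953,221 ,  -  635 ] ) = [ - 635, - 84,11/4,221,953]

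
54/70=27/35 =0.77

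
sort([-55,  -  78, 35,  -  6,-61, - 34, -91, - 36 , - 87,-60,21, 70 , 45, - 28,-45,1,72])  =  [  -  91,  -  87,  -  78,- 61,  -  60 , - 55, - 45,-36,-34, - 28,- 6,1 , 21, 35,45,70,72]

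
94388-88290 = 6098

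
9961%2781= 1618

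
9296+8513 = 17809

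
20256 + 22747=43003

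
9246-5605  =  3641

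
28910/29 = 28910/29 = 996.90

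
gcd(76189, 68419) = 1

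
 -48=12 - 60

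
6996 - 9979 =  - 2983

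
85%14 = 1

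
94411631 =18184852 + 76226779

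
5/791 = 5/791 = 0.01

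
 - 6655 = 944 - 7599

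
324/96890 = 162/48445 = 0.00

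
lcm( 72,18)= 72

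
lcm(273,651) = 8463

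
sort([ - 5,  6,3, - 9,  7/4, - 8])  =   [ -9, -8, - 5,7/4 , 3, 6]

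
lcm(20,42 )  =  420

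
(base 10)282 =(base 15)13c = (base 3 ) 101110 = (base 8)432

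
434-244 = 190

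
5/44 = 5/44 = 0.11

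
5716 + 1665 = 7381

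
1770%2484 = 1770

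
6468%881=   301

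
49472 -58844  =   - 9372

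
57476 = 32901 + 24575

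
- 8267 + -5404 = -13671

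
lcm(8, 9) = 72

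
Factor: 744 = 2^3*3^1*31^1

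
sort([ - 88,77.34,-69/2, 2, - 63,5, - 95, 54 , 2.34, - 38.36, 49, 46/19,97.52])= [ - 95, - 88, - 63, - 38.36,-69/2 , 2, 2.34,46/19, 5,49,54,77.34, 97.52]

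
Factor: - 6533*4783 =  - 47^1 *139^1*4783^1=- 31247339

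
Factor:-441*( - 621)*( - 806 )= -220731966 = - 2^1*3^5 * 7^2*13^1*23^1*31^1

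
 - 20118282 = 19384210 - 39502492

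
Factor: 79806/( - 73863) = -94/87=- 2^1*3^( - 1 )*29^( - 1)*47^1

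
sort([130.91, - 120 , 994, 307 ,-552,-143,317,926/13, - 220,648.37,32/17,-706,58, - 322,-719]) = [-719,-706,-552,  -  322,-220,-143, - 120, 32/17, 58, 926/13,130.91,307,317, 648.37,  994]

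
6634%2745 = 1144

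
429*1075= 461175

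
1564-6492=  -4928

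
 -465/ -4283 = 465/4283 = 0.11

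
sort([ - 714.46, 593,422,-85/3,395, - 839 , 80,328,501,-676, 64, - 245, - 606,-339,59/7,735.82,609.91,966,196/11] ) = [ - 839,-714.46, - 676,-606,-339,-245,-85/3, 59/7,196/11,64, 80,328,395,422,501,593,609.91, 735.82, 966] 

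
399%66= 3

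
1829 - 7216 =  - 5387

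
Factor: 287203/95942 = 2^(- 1)*7^ ( -1 )*11^( - 1)*461^1 = 461/154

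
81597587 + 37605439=119203026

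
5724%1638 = 810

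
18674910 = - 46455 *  ( - 402) 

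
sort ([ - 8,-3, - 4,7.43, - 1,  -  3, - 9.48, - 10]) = [ - 10, - 9.48, - 8, -4, - 3, - 3, - 1, 7.43 ] 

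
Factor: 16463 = 101^1*163^1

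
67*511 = 34237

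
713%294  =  125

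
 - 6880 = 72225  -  79105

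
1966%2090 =1966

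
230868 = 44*5247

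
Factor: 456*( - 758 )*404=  - 2^6*3^1*19^1 * 101^1*379^1 = - 139641792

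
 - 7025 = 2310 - 9335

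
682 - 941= -259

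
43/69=43/69 = 0.62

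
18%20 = 18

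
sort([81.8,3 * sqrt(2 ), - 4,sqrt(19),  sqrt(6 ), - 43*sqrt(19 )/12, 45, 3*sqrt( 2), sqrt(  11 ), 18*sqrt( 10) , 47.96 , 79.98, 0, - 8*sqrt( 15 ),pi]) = [ - 8*sqrt(15) , - 43*sqrt(19) /12,-4, 0, sqrt ( 6), pi,sqrt(11), 3*  sqrt ( 2 ),3*sqrt(2 ),sqrt( 19 ),45,47.96, 18*sqrt(10 ),79.98, 81.8]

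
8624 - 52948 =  - 44324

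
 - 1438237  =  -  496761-941476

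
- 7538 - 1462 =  - 9000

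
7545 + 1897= 9442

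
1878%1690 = 188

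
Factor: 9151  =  9151^1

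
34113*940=32066220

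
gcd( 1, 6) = 1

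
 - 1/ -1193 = 1/1193 = 0.00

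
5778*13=75114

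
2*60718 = 121436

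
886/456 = 443/228 = 1.94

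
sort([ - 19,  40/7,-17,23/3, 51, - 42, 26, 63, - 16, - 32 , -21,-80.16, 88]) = [-80.16,-42, - 32, - 21,-19, - 17,-16,40/7,23/3,26,51,63, 88 ] 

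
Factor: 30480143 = 4703^1*6481^1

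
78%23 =9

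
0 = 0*499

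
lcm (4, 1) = 4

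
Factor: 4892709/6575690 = 2^( - 1 )*3^1*5^ ( - 1 )*11^( - 1 )*19^1*59779^( - 1)*85837^1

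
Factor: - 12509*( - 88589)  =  1108159801 = 7^1*1787^1 * 88589^1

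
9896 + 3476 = 13372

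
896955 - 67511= 829444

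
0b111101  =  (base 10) 61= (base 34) 1R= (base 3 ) 2021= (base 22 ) 2H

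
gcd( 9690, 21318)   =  1938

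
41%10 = 1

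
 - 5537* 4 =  - 22148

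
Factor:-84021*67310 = -2^1 *3^1*5^1*7^1 * 53^1*127^1*4001^1 = -5655453510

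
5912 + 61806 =67718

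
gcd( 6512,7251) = 1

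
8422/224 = 37  +  67/112 =37.60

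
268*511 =136948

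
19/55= 19/55 = 0.35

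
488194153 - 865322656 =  - 377128503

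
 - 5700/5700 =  - 1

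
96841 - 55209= 41632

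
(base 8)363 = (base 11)201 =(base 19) CF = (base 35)6x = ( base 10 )243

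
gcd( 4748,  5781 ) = 1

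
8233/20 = 411 + 13/20= 411.65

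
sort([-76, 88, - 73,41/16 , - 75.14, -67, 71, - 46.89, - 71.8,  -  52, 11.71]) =[ - 76 , - 75.14,-73,-71.8 , - 67,-52, - 46.89 , 41/16, 11.71,71,88]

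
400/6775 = 16/271 = 0.06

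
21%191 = 21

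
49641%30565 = 19076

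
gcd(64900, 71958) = 2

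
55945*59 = 3300755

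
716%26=14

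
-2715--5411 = 2696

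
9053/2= 9053/2 = 4526.50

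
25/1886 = 25/1886 = 0.01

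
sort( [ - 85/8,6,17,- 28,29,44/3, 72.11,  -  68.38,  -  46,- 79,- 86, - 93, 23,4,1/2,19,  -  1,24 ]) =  [ - 93, - 86, - 79, - 68.38, - 46, - 28,  -  85/8, - 1,1/2, 4,6,44/3  ,  17,19, 23, 24,29,72.11]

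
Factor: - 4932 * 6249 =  - 30820068 = - 2^2 * 3^3 * 137^1 *2083^1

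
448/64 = 7 = 7.00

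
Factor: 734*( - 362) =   -  2^2*181^1*367^1 = - 265708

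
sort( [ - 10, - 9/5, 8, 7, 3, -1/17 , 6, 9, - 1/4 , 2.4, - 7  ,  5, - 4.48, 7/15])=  [ - 10, - 7, - 4.48 ,-9/5,  -  1/4, - 1/17,7/15, 2.4,3, 5,6, 7,8, 9 ]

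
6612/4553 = 1 + 71/157 =1.45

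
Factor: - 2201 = - 31^1*71^1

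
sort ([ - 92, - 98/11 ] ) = [ - 92, - 98/11 ]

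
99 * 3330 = 329670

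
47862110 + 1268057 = 49130167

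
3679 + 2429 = 6108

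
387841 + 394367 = 782208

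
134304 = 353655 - 219351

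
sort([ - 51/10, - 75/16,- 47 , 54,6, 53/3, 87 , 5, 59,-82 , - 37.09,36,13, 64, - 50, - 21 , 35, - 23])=[- 82,  -  50, - 47,-37.09, -23, - 21, - 51/10, - 75/16, 5,  6, 13 , 53/3, 35, 36, 54,59 , 64, 87]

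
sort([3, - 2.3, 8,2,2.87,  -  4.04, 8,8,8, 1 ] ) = [ - 4.04, - 2.3, 1,2,2.87, 3,8,8 , 8, 8]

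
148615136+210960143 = 359575279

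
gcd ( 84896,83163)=1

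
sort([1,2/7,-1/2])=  [ - 1/2, 2/7, 1 ]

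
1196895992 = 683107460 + 513788532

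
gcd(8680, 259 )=7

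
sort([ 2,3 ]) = [ 2,3] 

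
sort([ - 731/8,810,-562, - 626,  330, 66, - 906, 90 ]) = [ - 906,-626, - 562, - 731/8, 66,90,330, 810 ] 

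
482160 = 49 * 9840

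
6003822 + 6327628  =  12331450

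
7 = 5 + 2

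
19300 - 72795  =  -53495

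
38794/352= 19397/176  =  110.21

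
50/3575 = 2/143=0.01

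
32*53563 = 1714016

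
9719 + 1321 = 11040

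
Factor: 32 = 2^5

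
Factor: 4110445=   5^1*23^1 *31^1*1153^1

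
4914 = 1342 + 3572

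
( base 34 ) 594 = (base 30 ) 6N0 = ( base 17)1414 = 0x17CA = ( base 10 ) 6090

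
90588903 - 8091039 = 82497864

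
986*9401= 9269386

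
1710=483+1227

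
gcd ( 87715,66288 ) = 1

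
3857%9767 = 3857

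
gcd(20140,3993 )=1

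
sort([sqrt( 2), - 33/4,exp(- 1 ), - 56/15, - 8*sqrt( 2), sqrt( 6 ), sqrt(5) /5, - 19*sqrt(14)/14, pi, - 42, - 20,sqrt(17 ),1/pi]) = [-42, - 20,-8*sqrt( 2 ), -33/4, - 19 * sqrt(14)/14, -56/15, 1/pi,exp(-1),sqrt( 5 )/5, sqrt ( 2),  sqrt( 6 ), pi, sqrt( 17 ) ]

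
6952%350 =302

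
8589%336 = 189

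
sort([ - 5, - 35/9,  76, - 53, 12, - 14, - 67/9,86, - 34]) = [ - 53,-34,  -  14, - 67/9, - 5, - 35/9 , 12,76,  86]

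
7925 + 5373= 13298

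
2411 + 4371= 6782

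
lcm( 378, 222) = 13986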